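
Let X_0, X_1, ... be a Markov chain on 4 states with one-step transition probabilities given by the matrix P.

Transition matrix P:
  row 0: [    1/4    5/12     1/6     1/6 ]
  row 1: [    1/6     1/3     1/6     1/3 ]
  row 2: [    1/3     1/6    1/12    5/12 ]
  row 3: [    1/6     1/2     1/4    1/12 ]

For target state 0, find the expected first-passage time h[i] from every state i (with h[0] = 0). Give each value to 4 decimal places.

First-step conditioning: h[0] = 0; for i ≠ 0, h[i] = 1 + Σ_k P[i][k]·h[k].
  h[1] = 1 + 1/3·h[1] + 1/6·h[2] + 1/3·h[3]
  h[2] = 1 + 1/6·h[1] + 1/12·h[2] + 5/12·h[3]
  h[3] = 1 + 1/2·h[1] + 1/4·h[2] + 1/12·h[3]
Solving the 3×3 linear system over states ≠ 0 gives exactly h = [0, 97/19, 82/19, 96/19] (h[0] = 0 is the target).

h = [0.0000, 5.1053, 4.3158, 5.0526]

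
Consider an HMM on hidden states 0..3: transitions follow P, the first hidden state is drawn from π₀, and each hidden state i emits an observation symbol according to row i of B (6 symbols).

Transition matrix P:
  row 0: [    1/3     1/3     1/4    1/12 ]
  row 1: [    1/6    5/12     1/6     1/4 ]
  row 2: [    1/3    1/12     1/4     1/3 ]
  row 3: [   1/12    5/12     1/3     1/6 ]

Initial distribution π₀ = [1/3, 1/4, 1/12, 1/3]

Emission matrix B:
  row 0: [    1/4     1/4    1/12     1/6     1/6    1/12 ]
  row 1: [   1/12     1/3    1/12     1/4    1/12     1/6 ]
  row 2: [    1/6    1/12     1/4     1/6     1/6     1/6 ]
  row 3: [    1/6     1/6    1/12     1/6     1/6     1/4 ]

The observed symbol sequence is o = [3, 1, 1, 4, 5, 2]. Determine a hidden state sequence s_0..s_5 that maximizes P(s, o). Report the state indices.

path = [1, 1, 1, 2, 3, 2]

t=0: δ = [5.556e-02, 6.250e-02, 1.389e-02, 5.556e-02]  (obs o_0=3)
t=1: δ = [4.630e-03, 8.681e-03, 1.543e-03, 2.604e-03]  ψ = [0, 1, 3, 1]  (obs o_1=1)
t=2: δ = [3.858e-04, 1.206e-03, 1.206e-04, 3.617e-04]  ψ = [0, 1, 1, 1]  (obs o_2=1)
t=3: δ = [3.349e-05, 4.186e-05, 3.349e-05, 5.023e-05]  ψ = [1, 1, 1, 1]  (obs o_3=4)
t=4: δ = [9.303e-07, 3.489e-06, 2.791e-06, 2.791e-06]  ψ = [0, 3, 3, 2]  (obs o_4=5)
t=5: δ = [7.752e-08, 1.211e-07, 2.326e-07, 7.752e-08]  ψ = [2, 1, 3, 2]  (obs o_5=2)
backtrack: best end state = 2; path = [1, 1, 1, 2, 3, 2]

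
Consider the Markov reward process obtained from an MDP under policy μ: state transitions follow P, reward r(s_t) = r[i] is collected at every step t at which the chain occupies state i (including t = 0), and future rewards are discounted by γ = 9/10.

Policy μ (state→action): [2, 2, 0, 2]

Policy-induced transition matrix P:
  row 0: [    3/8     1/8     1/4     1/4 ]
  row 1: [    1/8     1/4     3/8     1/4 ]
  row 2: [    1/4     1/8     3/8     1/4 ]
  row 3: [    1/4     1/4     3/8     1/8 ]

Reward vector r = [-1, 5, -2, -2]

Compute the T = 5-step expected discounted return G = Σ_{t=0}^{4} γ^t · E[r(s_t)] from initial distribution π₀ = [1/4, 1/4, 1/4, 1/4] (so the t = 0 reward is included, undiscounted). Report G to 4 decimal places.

G = -1.5237

t=0: π = [0.2500, 0.2500, 0.2500, 0.2500], E[r] = 0.0000, γ^t·E[r] = 0.000000, running G = 0.000000
t=1: π = [0.2500, 0.1875, 0.3438, 0.2188], E[r] = -0.4375, γ^t·E[r] = -0.393750, running G = -0.393750
t=2: π = [0.2578, 0.1758, 0.3438, 0.2227], E[r] = -0.5117, γ^t·E[r] = -0.414492, running G = -0.808242
t=3: π = [0.2603, 0.1748, 0.3428, 0.2222], E[r] = -0.5161, γ^t·E[r] = -0.376247, running G = -1.184489
t=4: π = [0.2607, 0.1746, 0.3425, 0.2222], E[r] = -0.5170, γ^t·E[r] = -0.339183, running G = -1.523671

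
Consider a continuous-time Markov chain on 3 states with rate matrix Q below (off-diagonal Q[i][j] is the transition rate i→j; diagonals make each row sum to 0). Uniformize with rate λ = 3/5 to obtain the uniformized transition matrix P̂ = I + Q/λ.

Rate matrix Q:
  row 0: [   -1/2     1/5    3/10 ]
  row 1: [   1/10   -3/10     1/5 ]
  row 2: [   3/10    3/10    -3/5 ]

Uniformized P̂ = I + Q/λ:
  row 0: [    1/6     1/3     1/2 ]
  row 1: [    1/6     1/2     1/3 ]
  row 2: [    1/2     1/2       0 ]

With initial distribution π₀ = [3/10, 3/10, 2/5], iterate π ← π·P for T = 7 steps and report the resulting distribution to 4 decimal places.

π = [0.2611, 0.4566, 0.2823]

t=0: π = [0.3000, 0.3000, 0.4000]
t=1: π = [0.3000, 0.4500, 0.2500]
t=2: π = [0.2500, 0.4500, 0.3000]
t=3: π = [0.2667, 0.4583, 0.2750]
t=4: π = [0.2583, 0.4556, 0.2861]
t=5: π = [0.2620, 0.4569, 0.2810]
t=6: π = [0.2603, 0.4563, 0.2833]
t=7: π = [0.2611, 0.4566, 0.2823]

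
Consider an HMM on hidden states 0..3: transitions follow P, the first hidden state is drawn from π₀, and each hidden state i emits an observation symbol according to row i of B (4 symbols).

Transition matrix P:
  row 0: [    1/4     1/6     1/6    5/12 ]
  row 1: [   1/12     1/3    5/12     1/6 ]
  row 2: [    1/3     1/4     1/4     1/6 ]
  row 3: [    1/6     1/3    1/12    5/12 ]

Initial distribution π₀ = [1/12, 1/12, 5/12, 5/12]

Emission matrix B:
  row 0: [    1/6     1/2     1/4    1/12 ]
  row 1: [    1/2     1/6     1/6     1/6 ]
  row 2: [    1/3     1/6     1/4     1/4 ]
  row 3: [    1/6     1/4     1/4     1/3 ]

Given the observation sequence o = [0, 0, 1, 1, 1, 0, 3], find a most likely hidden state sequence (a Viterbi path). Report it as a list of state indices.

path = [2, 2, 0, 0, 3, 1, 2]

t=0: δ = [1.389e-02, 4.167e-02, 1.389e-01, 6.944e-02]  (obs o_0=0)
t=1: δ = [7.716e-03, 1.736e-02, 1.157e-02, 4.823e-03]  ψ = [2, 2, 2, 3]  (obs o_1=0)
t=2: δ = [1.929e-03, 9.645e-04, 1.206e-03, 8.038e-04]  ψ = [2, 1, 1, 0]  (obs o_2=1)
t=3: δ = [2.411e-04, 5.358e-05, 6.698e-05, 2.009e-04]  ψ = [0, 0, 1, 0]  (obs o_3=1)
t=4: δ = [3.014e-05, 1.116e-05, 6.698e-06, 2.512e-05]  ψ = [0, 3, 0, 0]  (obs o_4=1)
t=5: δ = [1.256e-06, 4.186e-06, 1.674e-06, 2.093e-06]  ψ = [0, 3, 0, 0]  (obs o_5=0)
t=6: δ = [4.651e-08, 2.326e-07, 4.361e-07, 2.907e-07]  ψ = [2, 1, 1, 3]  (obs o_6=3)
backtrack: best end state = 2; path = [2, 2, 0, 0, 3, 1, 2]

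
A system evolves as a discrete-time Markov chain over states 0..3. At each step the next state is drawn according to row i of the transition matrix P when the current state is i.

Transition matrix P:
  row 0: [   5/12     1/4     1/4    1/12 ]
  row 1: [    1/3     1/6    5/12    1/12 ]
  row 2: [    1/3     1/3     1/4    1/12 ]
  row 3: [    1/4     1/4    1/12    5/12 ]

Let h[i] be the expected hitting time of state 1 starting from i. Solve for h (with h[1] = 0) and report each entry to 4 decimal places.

First-step conditioning: h[1] = 0; for i ≠ 1, h[i] = 1 + Σ_k P[i][k]·h[k].
  h[0] = 1 + 5/12·h[0] + 1/4·h[2] + 1/12·h[3]
  h[2] = 1 + 1/3·h[0] + 1/4·h[2] + 1/12·h[3]
  h[3] = 1 + 1/4·h[0] + 1/12·h[2] + 5/12·h[3]
Solving the 3×3 linear system over states ≠ 1 gives exactly h = [576/155, 0, 528/155, 588/155] (h[1] = 0 is the target).

h = [3.7161, 0.0000, 3.4065, 3.7935]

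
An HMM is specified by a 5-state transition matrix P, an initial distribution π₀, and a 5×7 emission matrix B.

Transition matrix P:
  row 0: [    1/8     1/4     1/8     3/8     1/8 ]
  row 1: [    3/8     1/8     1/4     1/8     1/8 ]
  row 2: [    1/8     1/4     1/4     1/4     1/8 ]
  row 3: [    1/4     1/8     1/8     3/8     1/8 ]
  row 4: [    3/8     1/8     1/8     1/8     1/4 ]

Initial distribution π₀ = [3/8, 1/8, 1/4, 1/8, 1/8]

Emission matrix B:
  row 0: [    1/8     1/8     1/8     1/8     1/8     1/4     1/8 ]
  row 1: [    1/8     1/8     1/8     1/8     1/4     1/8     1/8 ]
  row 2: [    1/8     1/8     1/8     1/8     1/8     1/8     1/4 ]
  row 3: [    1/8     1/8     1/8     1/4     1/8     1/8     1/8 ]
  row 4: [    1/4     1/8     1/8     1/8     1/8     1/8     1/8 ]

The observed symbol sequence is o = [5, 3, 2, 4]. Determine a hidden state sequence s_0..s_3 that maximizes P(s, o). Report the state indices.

path = [0, 3, 3, 3]

t=0: δ = [9.375e-02, 1.562e-02, 3.125e-02, 1.562e-02, 1.562e-02]  (obs o_0=5)
t=1: δ = [1.465e-03, 2.930e-03, 1.465e-03, 8.789e-03, 1.465e-03]  ψ = [0, 0, 0, 0, 0]  (obs o_1=3)
t=2: δ = [2.747e-04, 1.373e-04, 1.373e-04, 4.120e-04, 1.373e-04]  ψ = [3, 3, 3, 3, 3]  (obs o_2=2)
t=3: δ = [1.287e-05, 1.717e-05, 6.437e-06, 1.931e-05, 6.437e-06]  ψ = [3, 0, 3, 3, 3]  (obs o_3=4)
backtrack: best end state = 3; path = [0, 3, 3, 3]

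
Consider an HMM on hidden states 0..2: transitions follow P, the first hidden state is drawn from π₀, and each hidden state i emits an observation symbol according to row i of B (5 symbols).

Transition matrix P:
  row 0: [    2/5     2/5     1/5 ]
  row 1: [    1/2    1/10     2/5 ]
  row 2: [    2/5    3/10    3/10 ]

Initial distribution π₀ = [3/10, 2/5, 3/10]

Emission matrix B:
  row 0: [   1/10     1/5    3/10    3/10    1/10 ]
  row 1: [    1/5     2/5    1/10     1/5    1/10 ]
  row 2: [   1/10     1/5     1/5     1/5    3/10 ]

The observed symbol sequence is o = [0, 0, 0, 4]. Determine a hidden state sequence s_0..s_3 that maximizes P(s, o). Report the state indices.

t=0: δ = [3.000e-02, 8.000e-02, 3.000e-02]  (obs o_0=0)
t=1: δ = [4.000e-03, 2.400e-03, 3.200e-03]  ψ = [1, 0, 1]  (obs o_1=0)
t=2: δ = [1.600e-04, 3.200e-04, 9.600e-05]  ψ = [0, 0, 1]  (obs o_2=0)
t=3: δ = [1.600e-05, 6.400e-06, 3.840e-05]  ψ = [1, 0, 1]  (obs o_3=4)
backtrack: best end state = 2; path = [1, 0, 1, 2]

path = [1, 0, 1, 2]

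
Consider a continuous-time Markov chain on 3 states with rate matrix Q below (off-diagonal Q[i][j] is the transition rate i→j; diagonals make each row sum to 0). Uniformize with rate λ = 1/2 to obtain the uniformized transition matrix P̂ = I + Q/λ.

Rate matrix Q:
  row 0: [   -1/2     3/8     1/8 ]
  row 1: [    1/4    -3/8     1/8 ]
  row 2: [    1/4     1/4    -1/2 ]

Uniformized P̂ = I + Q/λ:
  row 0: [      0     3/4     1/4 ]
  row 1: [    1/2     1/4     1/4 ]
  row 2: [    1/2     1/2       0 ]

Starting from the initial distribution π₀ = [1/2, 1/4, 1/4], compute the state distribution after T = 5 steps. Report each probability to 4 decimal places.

t=0: π = [0.5000, 0.2500, 0.2500]
t=1: π = [0.2500, 0.5625, 0.1875]
t=2: π = [0.3750, 0.4219, 0.2031]
t=3: π = [0.3125, 0.4883, 0.1992]
t=4: π = [0.3438, 0.4561, 0.2002]
t=5: π = [0.3281, 0.4719, 0.2000]

π = [0.3281, 0.4719, 0.2000]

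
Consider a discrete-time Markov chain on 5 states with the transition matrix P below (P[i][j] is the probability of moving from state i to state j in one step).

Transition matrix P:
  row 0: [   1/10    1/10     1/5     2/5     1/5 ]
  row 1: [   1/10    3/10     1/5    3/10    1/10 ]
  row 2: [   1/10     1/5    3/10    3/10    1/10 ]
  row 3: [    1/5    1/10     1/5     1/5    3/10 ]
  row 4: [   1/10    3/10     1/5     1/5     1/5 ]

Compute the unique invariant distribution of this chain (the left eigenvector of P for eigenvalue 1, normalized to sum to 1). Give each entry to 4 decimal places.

Balance equations π_j = Σ_i π_i·P[i][j]:
  π_0 = 1/10·π_0 + 1/10·π_1 + 1/10·π_2 + 1/5·π_3 + 1/10·π_4
  π_1 = 1/10·π_0 + 3/10·π_1 + 1/5·π_2 + 1/10·π_3 + 3/10·π_4
  π_2 = 1/5·π_0 + 1/5·π_1 + 3/10·π_2 + 1/5·π_3 + 1/5·π_4
  π_3 = 2/5·π_0 + 3/10·π_1 + 3/10·π_2 + 1/5·π_3 + 1/5·π_4
  normalize: π_0 + π_1 + π_2 + π_3 + π_4 = 1
Solving the linear system gives exactly π = [127/1002, 299/1503, 2/9, 134/501, 185/1002].

π = [0.1267, 0.1989, 0.2222, 0.2675, 0.1846]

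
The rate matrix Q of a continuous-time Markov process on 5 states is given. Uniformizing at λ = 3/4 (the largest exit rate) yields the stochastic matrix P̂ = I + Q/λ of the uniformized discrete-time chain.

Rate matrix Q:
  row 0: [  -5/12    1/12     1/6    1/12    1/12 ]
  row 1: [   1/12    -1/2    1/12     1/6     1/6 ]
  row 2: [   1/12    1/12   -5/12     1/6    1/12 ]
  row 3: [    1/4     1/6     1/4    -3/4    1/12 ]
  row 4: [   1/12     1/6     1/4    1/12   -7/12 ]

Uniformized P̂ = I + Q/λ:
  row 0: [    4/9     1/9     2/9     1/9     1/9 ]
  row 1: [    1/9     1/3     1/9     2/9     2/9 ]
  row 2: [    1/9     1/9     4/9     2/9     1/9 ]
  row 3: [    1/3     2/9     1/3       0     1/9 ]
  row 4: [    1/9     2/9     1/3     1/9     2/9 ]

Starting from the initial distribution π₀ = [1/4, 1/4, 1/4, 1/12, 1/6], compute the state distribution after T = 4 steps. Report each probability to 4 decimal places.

π = [0.2162, 0.1856, 0.3013, 0.1486, 0.1483]

t=0: π = [0.2500, 0.2500, 0.2500, 0.0833, 0.1667]
t=1: π = [0.2130, 0.1944, 0.2778, 0.1574, 0.1574]
t=2: π = [0.2171, 0.1893, 0.2973, 0.1461, 0.1502]
t=3: π = [0.2159, 0.1861, 0.3002, 0.1489, 0.1488]
t=4: π = [0.2162, 0.1856, 0.3013, 0.1486, 0.1483]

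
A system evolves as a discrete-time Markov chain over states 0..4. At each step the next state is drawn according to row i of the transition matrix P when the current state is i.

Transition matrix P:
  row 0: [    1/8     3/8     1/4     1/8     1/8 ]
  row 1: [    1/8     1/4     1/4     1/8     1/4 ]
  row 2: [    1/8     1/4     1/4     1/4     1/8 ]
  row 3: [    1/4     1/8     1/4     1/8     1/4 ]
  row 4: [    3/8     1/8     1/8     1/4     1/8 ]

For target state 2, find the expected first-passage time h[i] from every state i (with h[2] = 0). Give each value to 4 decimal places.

h = [4.3861, 4.4461, 0.0000, 4.4386, 4.9260]

First-step conditioning: h[2] = 0; for i ≠ 2, h[i] = 1 + Σ_k P[i][k]·h[k].
  h[0] = 1 + 1/8·h[0] + 3/8·h[1] + 1/8·h[3] + 1/8·h[4]
  h[1] = 1 + 1/8·h[0] + 1/4·h[1] + 1/8·h[3] + 1/4·h[4]
  h[3] = 1 + 1/4·h[0] + 1/8·h[1] + 1/8·h[3] + 1/4·h[4]
  h[4] = 1 + 3/8·h[0] + 1/8·h[1] + 1/4·h[3] + 1/8·h[4]
Solving the 4×4 linear system over states ≠ 2 gives exactly h = [4680/1067, 4744/1067, 0, 4736/1067, 5256/1067] (h[2] = 0 is the target).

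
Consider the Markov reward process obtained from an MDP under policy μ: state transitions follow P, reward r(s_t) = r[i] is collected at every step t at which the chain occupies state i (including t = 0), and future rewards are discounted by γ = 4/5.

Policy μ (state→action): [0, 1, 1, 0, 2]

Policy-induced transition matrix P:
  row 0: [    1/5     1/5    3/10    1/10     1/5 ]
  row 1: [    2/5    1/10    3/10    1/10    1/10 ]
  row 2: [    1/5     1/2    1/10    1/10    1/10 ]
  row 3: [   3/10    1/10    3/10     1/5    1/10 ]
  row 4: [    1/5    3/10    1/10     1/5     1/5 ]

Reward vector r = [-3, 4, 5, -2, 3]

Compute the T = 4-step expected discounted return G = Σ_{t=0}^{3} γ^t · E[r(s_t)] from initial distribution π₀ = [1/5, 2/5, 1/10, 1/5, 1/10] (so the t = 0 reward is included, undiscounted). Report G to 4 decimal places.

G = 4.1660

t=0: π = [0.2000, 0.4000, 0.1000, 0.2000, 0.1000], E[r] = 1.4000, γ^t·E[r] = 1.400000, running G = 1.400000
t=1: π = [0.3000, 0.1800, 0.2600, 0.1300, 0.1300], E[r] = 1.2500, γ^t·E[r] = 1.000000, running G = 2.400000
t=2: π = [0.2490, 0.2600, 0.2220, 0.1260, 0.1430], E[r] = 1.5800, γ^t·E[r] = 1.011200, running G = 3.411200
t=3: π = [0.2646, 0.2423, 0.2270, 0.1269, 0.1392], E[r] = 1.4742, γ^t·E[r] = 0.754790, running G = 4.165990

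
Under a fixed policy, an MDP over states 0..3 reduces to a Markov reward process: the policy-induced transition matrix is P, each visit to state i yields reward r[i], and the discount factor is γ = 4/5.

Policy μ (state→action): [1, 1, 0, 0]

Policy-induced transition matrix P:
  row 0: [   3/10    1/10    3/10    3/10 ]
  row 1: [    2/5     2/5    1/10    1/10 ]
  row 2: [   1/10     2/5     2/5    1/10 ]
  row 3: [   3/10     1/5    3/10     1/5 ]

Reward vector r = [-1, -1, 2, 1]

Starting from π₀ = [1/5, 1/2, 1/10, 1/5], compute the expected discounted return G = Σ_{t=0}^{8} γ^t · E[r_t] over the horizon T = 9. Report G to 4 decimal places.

G = 0.0563

t=0: π = [0.2000, 0.5000, 0.1000, 0.2000], E[r] = -0.3000, γ^t·E[r] = -0.300000, running G = -0.300000
t=1: π = [0.3300, 0.3000, 0.2100, 0.1600], E[r] = -0.0500, γ^t·E[r] = -0.040000, running G = -0.340000
t=2: π = [0.2880, 0.2690, 0.2610, 0.1820], E[r] = 0.1470, γ^t·E[r] = 0.094080, running G = -0.245920
t=3: π = [0.2747, 0.2772, 0.2723, 0.1758], E[r] = 0.1685, γ^t·E[r] = 0.086272, running G = -0.159648
t=4: π = [0.2733, 0.2824, 0.2718, 0.1725], E[r] = 0.1604, γ^t·E[r] = 0.065704, running G = -0.093944
t=5: π = [0.2739, 0.2835, 0.2707, 0.1719], E[r] = 0.1559, γ^t·E[r] = 0.051081, running G = -0.042863
t=6: π = [0.2742, 0.2835, 0.2704, 0.1720], E[r] = 0.1550, γ^t·E[r] = 0.040641, running G = -0.002222
t=7: π = [0.2743, 0.2833, 0.2703, 0.1720], E[r] = 0.1551, γ^t·E[r] = 0.032530, running G = 0.030308
t=8: π = [0.2743, 0.2833, 0.2704, 0.1721], E[r] = 0.1552, γ^t·E[r] = 0.026041, running G = 0.056349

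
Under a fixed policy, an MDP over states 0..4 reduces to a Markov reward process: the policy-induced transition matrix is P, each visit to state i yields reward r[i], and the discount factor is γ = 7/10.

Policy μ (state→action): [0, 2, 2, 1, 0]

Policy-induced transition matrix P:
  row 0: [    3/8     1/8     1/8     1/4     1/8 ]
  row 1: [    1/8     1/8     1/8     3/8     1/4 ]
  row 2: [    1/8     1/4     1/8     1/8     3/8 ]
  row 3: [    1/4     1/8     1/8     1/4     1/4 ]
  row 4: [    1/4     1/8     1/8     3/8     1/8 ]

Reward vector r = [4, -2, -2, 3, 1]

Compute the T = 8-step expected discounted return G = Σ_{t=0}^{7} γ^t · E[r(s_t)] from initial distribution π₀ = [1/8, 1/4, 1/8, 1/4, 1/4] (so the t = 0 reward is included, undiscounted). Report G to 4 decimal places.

t=0: π = [0.1250, 0.2500, 0.1250, 0.2500, 0.2500], E[r] = 0.7500, γ^t·E[r] = 0.750000, running G = 0.750000
t=1: π = [0.2188, 0.1406, 0.1250, 0.2969, 0.2188], E[r] = 1.4531, γ^t·E[r] = 1.017188, running G = 1.767188
t=2: π = [0.2441, 0.1406, 0.1250, 0.2793, 0.2109], E[r] = 1.4941, γ^t·E[r] = 0.732129, running G = 2.499316
t=3: π = [0.2473, 0.1406, 0.1250, 0.2783, 0.2087], E[r] = 1.5017, γ^t·E[r] = 0.515086, running G = 3.014403
t=4: π = [0.2477, 0.1406, 0.1250, 0.2780, 0.2086], E[r] = 1.5023, γ^t·E[r] = 0.360714, running G = 3.375117
t=5: π = [0.2478, 0.1406, 0.1250, 0.2780, 0.2086], E[r] = 1.5025, γ^t·E[r] = 0.252520, running G = 3.627637
t=6: π = [0.2478, 0.1406, 0.1250, 0.2780, 0.2086], E[r] = 1.5025, γ^t·E[r] = 0.176765, running G = 3.804402
t=7: π = [0.2478, 0.1406, 0.1250, 0.2780, 0.2086], E[r] = 1.5025, γ^t·E[r] = 0.123736, running G = 3.928137

G = 3.9281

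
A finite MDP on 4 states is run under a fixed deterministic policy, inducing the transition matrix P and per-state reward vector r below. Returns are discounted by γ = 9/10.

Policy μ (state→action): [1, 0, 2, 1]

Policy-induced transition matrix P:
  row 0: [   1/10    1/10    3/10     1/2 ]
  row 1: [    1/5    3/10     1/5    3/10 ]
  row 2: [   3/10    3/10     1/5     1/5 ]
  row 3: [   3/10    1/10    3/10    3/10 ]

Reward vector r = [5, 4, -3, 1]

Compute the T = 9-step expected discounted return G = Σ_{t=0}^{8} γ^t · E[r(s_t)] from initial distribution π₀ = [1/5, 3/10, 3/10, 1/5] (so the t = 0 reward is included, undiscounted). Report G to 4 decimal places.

G = 9.2252

t=0: π = [0.2000, 0.3000, 0.3000, 0.2000], E[r] = 1.5000, γ^t·E[r] = 1.500000, running G = 1.500000
t=1: π = [0.2300, 0.2200, 0.2400, 0.3100], E[r] = 1.6200, γ^t·E[r] = 1.458000, running G = 2.958000
t=2: π = [0.2320, 0.1920, 0.2540, 0.3220], E[r] = 1.4880, γ^t·E[r] = 1.205280, running G = 4.163280
t=3: π = [0.2344, 0.1892, 0.2554, 0.3210], E[r] = 1.4836, γ^t·E[r] = 1.081544, running G = 5.244824
t=4: π = [0.2342, 0.1889, 0.2555, 0.3213], E[r] = 1.4814, γ^t·E[r] = 0.971947, running G = 6.216771
t=5: π = [0.2343, 0.1889, 0.2556, 0.3213], E[r] = 1.4815, γ^t·E[r] = 0.874830, running G = 7.091601
t=6: π = [0.2343, 0.1889, 0.2556, 0.3213], E[r] = 1.4815, γ^t·E[r] = 0.787316, running G = 7.878917
t=7: π = [0.2343, 0.1889, 0.2556, 0.3213], E[r] = 1.4815, γ^t·E[r] = 0.708589, running G = 8.587506
t=8: π = [0.2343, 0.1889, 0.2556, 0.3213], E[r] = 1.4815, γ^t·E[r] = 0.637729, running G = 9.225235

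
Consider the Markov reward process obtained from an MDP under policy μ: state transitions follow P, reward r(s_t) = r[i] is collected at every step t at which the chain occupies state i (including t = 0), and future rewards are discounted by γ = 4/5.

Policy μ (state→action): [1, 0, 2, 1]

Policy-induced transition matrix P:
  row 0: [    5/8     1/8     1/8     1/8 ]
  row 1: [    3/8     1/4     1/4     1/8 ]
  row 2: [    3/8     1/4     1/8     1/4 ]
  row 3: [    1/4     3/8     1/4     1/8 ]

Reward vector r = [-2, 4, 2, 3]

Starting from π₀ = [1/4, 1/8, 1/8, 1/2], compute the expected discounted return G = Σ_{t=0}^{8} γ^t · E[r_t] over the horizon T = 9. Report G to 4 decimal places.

G = 4.4880

t=0: π = [0.2500, 0.1250, 0.1250, 0.5000], E[r] = 1.7500, γ^t·E[r] = 1.750000, running G = 1.750000
t=1: π = [0.3750, 0.2813, 0.2031, 0.1406], E[r] = 1.2031, γ^t·E[r] = 0.962500, running G = 2.712500
t=2: π = [0.4512, 0.2207, 0.1777, 0.1504], E[r] = 0.7871, γ^t·E[r] = 0.503750, running G = 3.216250
t=3: π = [0.4690, 0.2124, 0.1714, 0.1472], E[r] = 0.6960, γ^t·E[r] = 0.356375, running G = 3.572625
t=4: π = [0.4738, 0.2098, 0.1700, 0.1464], E[r] = 0.6706, γ^t·E[r] = 0.274675, running G = 3.847300
t=5: π = [0.4752, 0.2091, 0.1695, 0.1462], E[r] = 0.6638, γ^t·E[r] = 0.217499, running G = 4.064799
t=6: π = [0.4755, 0.2089, 0.1694, 0.1462], E[r] = 0.6619, γ^t·E[r] = 0.173520, running G = 4.238319
t=7: π = [0.4756, 0.2088, 0.1694, 0.1462], E[r] = 0.6614, γ^t·E[r] = 0.138713, running G = 4.377031
t=8: π = [0.4756, 0.2088, 0.1694, 0.1462], E[r] = 0.6613, γ^t·E[r] = 0.110948, running G = 4.487979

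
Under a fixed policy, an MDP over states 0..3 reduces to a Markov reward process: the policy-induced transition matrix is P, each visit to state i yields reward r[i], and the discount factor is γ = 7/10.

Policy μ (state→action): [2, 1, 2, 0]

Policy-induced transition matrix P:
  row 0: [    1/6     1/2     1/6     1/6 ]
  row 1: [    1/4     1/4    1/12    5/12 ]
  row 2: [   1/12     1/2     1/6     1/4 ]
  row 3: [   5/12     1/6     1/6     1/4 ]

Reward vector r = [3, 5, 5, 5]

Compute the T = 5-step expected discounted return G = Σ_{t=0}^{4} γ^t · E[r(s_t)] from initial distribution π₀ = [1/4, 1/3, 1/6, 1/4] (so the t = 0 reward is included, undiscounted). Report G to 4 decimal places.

t=0: π = [0.2500, 0.3333, 0.1667, 0.2500], E[r] = 4.5000, γ^t·E[r] = 4.500000, running G = 4.500000
t=1: π = [0.2431, 0.3333, 0.1389, 0.2847], E[r] = 4.5139, γ^t·E[r] = 3.159722, running G = 7.659722
t=2: π = [0.2541, 0.3218, 0.1389, 0.2853], E[r] = 4.4919, γ^t·E[r] = 2.201030, running G = 9.860752
t=3: π = [0.2532, 0.3245, 0.1399, 0.2825], E[r] = 4.4935, γ^t·E[r] = 1.541283, running G = 11.402036
t=4: π = [0.2527, 0.3247, 0.1396, 0.2830], E[r] = 4.4947, γ^t·E[r] = 1.079171, running G = 12.481206

G = 12.4812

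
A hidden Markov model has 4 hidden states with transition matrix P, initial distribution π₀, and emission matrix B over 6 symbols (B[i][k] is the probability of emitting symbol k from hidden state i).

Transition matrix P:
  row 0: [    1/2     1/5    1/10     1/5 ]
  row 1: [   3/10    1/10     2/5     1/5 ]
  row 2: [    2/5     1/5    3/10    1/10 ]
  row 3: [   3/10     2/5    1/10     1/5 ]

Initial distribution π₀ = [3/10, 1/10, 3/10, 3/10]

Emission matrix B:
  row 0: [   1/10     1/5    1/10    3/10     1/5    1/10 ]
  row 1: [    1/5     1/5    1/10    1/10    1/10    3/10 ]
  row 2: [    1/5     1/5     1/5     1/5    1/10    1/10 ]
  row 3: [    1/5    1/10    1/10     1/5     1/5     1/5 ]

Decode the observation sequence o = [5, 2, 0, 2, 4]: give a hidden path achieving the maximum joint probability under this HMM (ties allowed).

path = [3, 1, 2, 2, 0]

t=0: δ = [3.000e-02, 3.000e-02, 3.000e-02, 6.000e-02]  (obs o_0=5)
t=1: δ = [1.800e-03, 2.400e-03, 2.400e-03, 1.200e-03]  ψ = [3, 3, 1, 3]  (obs o_1=2)
t=2: δ = [9.600e-05, 9.600e-05, 1.920e-04, 9.600e-05]  ψ = [2, 2, 1, 1]  (obs o_2=0)
t=3: δ = [7.680e-06, 3.840e-06, 1.152e-05, 1.920e-06]  ψ = [2, 2, 2, 0]  (obs o_3=2)
t=4: δ = [9.216e-07, 2.304e-07, 3.456e-07, 3.072e-07]  ψ = [2, 2, 2, 0]  (obs o_4=4)
backtrack: best end state = 0; path = [3, 1, 2, 2, 0]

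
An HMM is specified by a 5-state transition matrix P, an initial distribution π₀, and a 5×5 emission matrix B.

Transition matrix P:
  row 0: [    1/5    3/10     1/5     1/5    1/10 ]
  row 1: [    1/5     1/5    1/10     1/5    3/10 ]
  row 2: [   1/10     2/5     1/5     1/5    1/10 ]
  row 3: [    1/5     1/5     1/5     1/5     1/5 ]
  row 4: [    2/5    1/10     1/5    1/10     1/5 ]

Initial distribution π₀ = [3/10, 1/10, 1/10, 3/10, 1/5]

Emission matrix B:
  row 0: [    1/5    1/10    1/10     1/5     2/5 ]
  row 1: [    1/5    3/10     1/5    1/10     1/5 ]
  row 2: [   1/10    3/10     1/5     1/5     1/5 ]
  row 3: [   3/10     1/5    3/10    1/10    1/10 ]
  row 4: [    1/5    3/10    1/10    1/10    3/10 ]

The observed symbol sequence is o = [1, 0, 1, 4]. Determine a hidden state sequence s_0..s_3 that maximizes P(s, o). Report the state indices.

path = [4, 0, 1, 4]

t=0: δ = [3.000e-02, 3.000e-02, 3.000e-02, 6.000e-02, 6.000e-02]  (obs o_0=1)
t=1: δ = [4.800e-03, 2.400e-03, 1.200e-03, 3.600e-03, 2.400e-03]  ψ = [4, 2, 3, 3, 3]  (obs o_1=0)
t=2: δ = [9.600e-05, 4.320e-04, 2.880e-04, 1.920e-04, 2.160e-04]  ψ = [0, 0, 0, 0, 1]  (obs o_2=1)
t=3: δ = [3.456e-05, 2.304e-05, 1.152e-05, 8.640e-06, 3.888e-05]  ψ = [1, 2, 2, 1, 1]  (obs o_3=4)
backtrack: best end state = 4; path = [4, 0, 1, 4]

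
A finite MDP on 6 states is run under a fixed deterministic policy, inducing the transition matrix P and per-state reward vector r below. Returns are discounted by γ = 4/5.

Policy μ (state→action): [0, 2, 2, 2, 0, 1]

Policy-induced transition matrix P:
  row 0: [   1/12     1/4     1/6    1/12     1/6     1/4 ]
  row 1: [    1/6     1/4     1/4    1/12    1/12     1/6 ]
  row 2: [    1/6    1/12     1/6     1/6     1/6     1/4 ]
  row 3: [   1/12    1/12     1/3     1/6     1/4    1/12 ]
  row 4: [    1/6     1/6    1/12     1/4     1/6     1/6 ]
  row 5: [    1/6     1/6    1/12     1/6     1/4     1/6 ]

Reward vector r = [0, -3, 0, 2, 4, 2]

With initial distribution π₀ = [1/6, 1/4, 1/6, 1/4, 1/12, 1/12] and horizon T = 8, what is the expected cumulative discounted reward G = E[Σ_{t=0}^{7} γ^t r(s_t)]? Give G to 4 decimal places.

G = 3.0432

t=0: π = [0.1667, 0.2500, 0.1667, 0.2500, 0.0833, 0.0833], E[r] = 0.2500, γ^t·E[r] = 0.250000, running G = 0.250000
t=1: π = [0.1319, 0.1667, 0.2153, 0.1389, 0.1736, 0.1736], E[r] = 0.8194, γ^t·E[r] = 0.655556, running G = 0.905556
t=2: π = [0.1441, 0.1620, 0.1748, 0.1563, 0.1788, 0.1840], E[r] = 0.9097, γ^t·E[r] = 0.582222, running G = 1.487778
t=3: π = [0.1416, 0.1646, 0.1760, 0.1561, 0.1815, 0.1802], E[r] = 0.9049, γ^t·E[r] = 0.463284, running G = 1.951062
t=4: π = [0.1419, 0.1645, 0.1762, 0.1563, 0.1810, 0.1801], E[r] = 0.9032, γ^t·E[r] = 0.369931, running G = 2.320993
t=5: π = [0.1418, 0.1645, 0.1763, 0.1562, 0.1810, 0.1802], E[r] = 0.9032, γ^t·E[r] = 0.295973, running G = 2.616965
t=6: π = [0.1418, 0.1645, 0.1763, 0.1562, 0.1810, 0.1802], E[r] = 0.9033, γ^t·E[r] = 0.236792, running G = 2.853757
t=7: π = [0.1418, 0.1645, 0.1763, 0.1562, 0.1810, 0.1802], E[r] = 0.9033, γ^t·E[r] = 0.189434, running G = 3.043191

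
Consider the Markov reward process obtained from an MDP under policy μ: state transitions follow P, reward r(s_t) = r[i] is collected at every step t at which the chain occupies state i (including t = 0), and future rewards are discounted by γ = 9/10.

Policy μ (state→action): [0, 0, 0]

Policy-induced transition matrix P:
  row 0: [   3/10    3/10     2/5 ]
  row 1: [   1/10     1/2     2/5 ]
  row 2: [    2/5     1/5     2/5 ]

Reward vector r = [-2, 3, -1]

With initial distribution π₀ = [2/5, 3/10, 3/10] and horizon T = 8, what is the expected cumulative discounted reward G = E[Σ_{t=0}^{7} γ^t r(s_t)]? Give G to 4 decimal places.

t=0: π = [0.4000, 0.3000, 0.3000], E[r] = -0.2000, γ^t·E[r] = -0.200000, running G = -0.200000
t=1: π = [0.2700, 0.3300, 0.4000], E[r] = 0.0500, γ^t·E[r] = 0.045000, running G = -0.155000
t=2: π = [0.2740, 0.3260, 0.4000], E[r] = 0.0300, γ^t·E[r] = 0.024300, running G = -0.130700
t=3: π = [0.2748, 0.3252, 0.4000], E[r] = 0.0260, γ^t·E[r] = 0.018954, running G = -0.111746
t=4: π = [0.2750, 0.3250, 0.4000], E[r] = 0.0252, γ^t·E[r] = 0.016534, running G = -0.095212
t=5: π = [0.2750, 0.3250, 0.4000], E[r] = 0.0250, γ^t·E[r] = 0.014786, running G = -0.080426
t=6: π = [0.2750, 0.3250, 0.4000], E[r] = 0.0250, γ^t·E[r] = 0.013290, running G = -0.067136
t=7: π = [0.2750, 0.3250, 0.4000], E[r] = 0.0250, γ^t·E[r] = 0.011958, running G = -0.055178

G = -0.0552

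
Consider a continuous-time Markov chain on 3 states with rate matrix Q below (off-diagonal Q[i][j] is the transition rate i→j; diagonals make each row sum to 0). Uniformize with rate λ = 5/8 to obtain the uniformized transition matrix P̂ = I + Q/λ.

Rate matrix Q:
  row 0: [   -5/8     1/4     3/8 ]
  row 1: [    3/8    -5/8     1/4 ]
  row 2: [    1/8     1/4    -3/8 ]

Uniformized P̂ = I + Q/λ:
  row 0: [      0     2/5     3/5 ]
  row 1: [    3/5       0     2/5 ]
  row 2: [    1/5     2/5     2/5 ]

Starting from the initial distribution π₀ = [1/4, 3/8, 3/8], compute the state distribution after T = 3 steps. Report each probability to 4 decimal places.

t=0: π = [0.2500, 0.3750, 0.3750]
t=1: π = [0.3000, 0.2500, 0.4500]
t=2: π = [0.2400, 0.3000, 0.4600]
t=3: π = [0.2720, 0.2800, 0.4480]

π = [0.2720, 0.2800, 0.4480]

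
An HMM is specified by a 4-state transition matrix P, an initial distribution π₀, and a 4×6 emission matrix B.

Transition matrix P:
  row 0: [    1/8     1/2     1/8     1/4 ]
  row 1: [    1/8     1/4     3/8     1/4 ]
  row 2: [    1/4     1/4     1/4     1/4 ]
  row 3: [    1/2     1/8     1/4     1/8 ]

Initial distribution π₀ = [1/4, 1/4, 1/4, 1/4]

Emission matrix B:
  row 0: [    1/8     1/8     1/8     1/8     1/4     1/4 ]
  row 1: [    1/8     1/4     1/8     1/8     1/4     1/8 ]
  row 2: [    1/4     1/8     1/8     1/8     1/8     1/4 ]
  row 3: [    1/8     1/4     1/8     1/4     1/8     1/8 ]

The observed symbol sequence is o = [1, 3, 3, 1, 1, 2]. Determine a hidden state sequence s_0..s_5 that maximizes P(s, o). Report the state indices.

t=0: δ = [3.125e-02, 6.250e-02, 3.125e-02, 6.250e-02]  (obs o_0=1)
t=1: δ = [3.906e-03, 1.953e-03, 2.930e-03, 3.906e-03]  ψ = [3, 0, 1, 1]  (obs o_1=3)
t=2: δ = [2.441e-04, 2.441e-04, 1.221e-04, 2.441e-04]  ψ = [3, 0, 3, 0]  (obs o_2=3)
t=3: δ = [1.526e-05, 3.052e-05, 1.144e-05, 1.526e-05]  ψ = [3, 0, 1, 0]  (obs o_3=1)
t=4: δ = [9.537e-07, 1.907e-06, 1.431e-06, 1.907e-06]  ψ = [3, 0, 1, 1]  (obs o_4=1)
t=5: δ = [1.192e-07, 5.960e-08, 8.941e-08, 5.960e-08]  ψ = [3, 0, 1, 1]  (obs o_5=2)
backtrack: best end state = 0; path = [1, 3, 0, 1, 3, 0]

path = [1, 3, 0, 1, 3, 0]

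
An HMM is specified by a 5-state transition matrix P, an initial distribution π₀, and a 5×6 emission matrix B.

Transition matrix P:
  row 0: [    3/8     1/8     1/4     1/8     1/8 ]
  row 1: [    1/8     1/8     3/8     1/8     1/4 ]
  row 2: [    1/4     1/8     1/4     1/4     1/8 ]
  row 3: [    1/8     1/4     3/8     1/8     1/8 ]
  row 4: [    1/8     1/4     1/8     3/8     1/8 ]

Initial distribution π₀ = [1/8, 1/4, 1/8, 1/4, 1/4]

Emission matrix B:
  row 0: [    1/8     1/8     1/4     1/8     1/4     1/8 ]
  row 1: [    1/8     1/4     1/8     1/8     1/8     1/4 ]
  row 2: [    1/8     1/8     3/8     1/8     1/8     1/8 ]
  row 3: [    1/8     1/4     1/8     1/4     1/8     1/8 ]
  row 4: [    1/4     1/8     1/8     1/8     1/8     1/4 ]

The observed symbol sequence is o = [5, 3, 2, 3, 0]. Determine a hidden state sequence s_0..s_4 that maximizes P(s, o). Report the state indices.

path = [4, 3, 2, 3, 2]

t=0: δ = [1.562e-02, 6.250e-02, 1.562e-02, 3.125e-02, 6.250e-02]  (obs o_0=5)
t=1: δ = [9.766e-04, 1.953e-03, 2.930e-03, 5.859e-03, 1.953e-03]  ψ = [1, 4, 1, 4, 1]  (obs o_1=3)
t=2: δ = [1.831e-04, 1.831e-04, 8.240e-04, 9.155e-05, 9.155e-05]  ψ = [2, 3, 3, 2, 3]  (obs o_2=2)
t=3: δ = [2.575e-05, 1.287e-05, 2.575e-05, 5.150e-05, 1.287e-05]  ψ = [2, 2, 2, 2, 2]  (obs o_3=3)
t=4: δ = [1.207e-06, 1.609e-06, 2.414e-06, 8.047e-07, 1.609e-06]  ψ = [0, 3, 3, 2, 3]  (obs o_4=0)
backtrack: best end state = 2; path = [4, 3, 2, 3, 2]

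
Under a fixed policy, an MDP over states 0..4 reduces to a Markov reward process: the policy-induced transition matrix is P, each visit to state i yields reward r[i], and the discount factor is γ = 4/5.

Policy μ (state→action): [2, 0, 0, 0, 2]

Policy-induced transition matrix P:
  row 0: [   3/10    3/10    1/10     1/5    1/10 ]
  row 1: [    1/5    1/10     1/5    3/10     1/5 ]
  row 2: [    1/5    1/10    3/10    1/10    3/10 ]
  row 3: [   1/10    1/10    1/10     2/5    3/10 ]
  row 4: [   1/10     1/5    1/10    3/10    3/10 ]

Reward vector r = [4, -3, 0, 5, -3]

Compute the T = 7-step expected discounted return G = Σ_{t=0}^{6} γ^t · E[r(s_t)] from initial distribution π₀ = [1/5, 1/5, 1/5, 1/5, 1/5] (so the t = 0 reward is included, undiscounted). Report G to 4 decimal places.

G = 3.0525

t=0: π = [0.2000, 0.2000, 0.2000, 0.2000, 0.2000], E[r] = 0.6000, γ^t·E[r] = 0.600000, running G = 0.600000
t=1: π = [0.1800, 0.1600, 0.1600, 0.2600, 0.2400], E[r] = 0.8200, γ^t·E[r] = 0.656000, running G = 1.256000
t=2: π = [0.1680, 0.1600, 0.1480, 0.2760, 0.2480], E[r] = 0.8280, γ^t·E[r] = 0.529920, running G = 1.785920
t=3: π = [0.1644, 0.1584, 0.1456, 0.2812, 0.2504], E[r] = 0.8372, γ^t·E[r] = 0.428646, running G = 2.214566
t=4: π = [0.1633, 0.1579, 0.1450, 0.2826, 0.2513], E[r] = 0.8383, γ^t·E[r] = 0.343376, running G = 2.557942
t=5: π = [0.1629, 0.1578, 0.1448, 0.2829, 0.2516], E[r] = 0.8384, γ^t·E[r] = 0.274743, running G = 2.832685
t=6: π = [0.1628, 0.1577, 0.1447, 0.2830, 0.2516], E[r] = 0.8385, γ^t·E[r] = 0.219798, running G = 3.052483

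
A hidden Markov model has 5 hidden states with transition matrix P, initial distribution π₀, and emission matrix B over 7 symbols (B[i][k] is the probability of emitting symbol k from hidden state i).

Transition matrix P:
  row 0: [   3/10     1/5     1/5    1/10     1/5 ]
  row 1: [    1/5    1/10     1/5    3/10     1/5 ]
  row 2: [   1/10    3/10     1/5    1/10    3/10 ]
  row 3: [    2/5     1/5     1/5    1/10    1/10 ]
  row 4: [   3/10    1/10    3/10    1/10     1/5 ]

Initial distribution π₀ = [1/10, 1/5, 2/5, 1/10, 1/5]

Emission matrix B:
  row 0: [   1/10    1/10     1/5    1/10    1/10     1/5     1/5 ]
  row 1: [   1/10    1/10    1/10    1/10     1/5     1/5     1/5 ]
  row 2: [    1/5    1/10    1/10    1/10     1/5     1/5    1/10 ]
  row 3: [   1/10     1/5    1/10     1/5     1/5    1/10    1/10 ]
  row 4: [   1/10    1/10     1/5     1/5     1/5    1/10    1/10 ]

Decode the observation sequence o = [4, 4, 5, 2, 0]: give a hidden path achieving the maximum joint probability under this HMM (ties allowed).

path = [2, 4, 2, 4, 2]

t=0: δ = [1.000e-02, 4.000e-02, 8.000e-02, 2.000e-02, 4.000e-02]  (obs o_0=4)
t=1: δ = [1.200e-03, 4.800e-03, 3.200e-03, 2.400e-03, 4.800e-03]  ψ = [4, 2, 2, 1, 2]  (obs o_1=4)
t=2: δ = [2.880e-04, 1.920e-04, 2.880e-04, 1.440e-04, 9.600e-05]  ψ = [4, 2, 4, 1, 1]  (obs o_2=5)
t=3: δ = [1.728e-05, 8.640e-06, 5.760e-06, 5.760e-06, 1.728e-05]  ψ = [0, 2, 0, 1, 2]  (obs o_3=2)
t=4: δ = [5.184e-07, 3.456e-07, 1.037e-06, 2.592e-07, 3.456e-07]  ψ = [0, 0, 4, 1, 0]  (obs o_4=0)
backtrack: best end state = 2; path = [2, 4, 2, 4, 2]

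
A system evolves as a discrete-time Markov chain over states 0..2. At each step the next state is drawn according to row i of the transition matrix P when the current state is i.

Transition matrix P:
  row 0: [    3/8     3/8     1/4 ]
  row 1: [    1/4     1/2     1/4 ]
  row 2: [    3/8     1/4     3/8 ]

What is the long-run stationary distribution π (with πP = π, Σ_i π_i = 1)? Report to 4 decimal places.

Balance equations π_j = Σ_i π_i·P[i][j]:
  π_0 = 3/8·π_0 + 1/4·π_1 + 3/8·π_2
  π_1 = 3/8·π_0 + 1/2·π_1 + 1/4·π_2
  normalize: π_0 + π_1 + π_2 = 1
Solving the linear system gives exactly π = [16/49, 19/49, 2/7].

π = [0.3265, 0.3878, 0.2857]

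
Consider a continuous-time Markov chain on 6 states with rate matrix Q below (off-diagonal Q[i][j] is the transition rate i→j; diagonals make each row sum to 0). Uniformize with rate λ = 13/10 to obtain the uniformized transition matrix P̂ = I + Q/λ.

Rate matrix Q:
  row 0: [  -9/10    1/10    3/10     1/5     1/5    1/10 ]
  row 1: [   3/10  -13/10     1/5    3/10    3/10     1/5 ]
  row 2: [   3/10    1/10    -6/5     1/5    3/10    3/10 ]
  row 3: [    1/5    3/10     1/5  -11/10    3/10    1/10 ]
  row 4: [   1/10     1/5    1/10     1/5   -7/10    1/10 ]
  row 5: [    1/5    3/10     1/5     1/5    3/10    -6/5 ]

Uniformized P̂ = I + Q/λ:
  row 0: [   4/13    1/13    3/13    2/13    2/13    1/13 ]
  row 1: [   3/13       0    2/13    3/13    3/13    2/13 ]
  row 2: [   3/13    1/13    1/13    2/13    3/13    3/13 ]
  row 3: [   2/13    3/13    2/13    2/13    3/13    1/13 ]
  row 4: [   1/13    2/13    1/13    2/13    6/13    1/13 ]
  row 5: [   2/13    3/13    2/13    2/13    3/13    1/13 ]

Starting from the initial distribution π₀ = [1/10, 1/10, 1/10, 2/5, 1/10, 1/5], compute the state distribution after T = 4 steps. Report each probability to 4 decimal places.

π = [0.1809, 0.1300, 0.1358, 0.1640, 0.2813, 0.1080]

t=0: π = [0.1000, 0.1000, 0.1000, 0.4000, 0.1000, 0.2000]
t=1: π = [0.1769, 0.1692, 0.1462, 0.1615, 0.2462, 0.1000]
t=2: π = [0.1864, 0.1231, 0.1373, 0.1669, 0.2740, 0.1124]
t=3: π = [0.1815, 0.1315, 0.1365, 0.1633, 0.2797, 0.1075]
t=4: π = [0.1809, 0.1300, 0.1358, 0.1640, 0.2813, 0.1080]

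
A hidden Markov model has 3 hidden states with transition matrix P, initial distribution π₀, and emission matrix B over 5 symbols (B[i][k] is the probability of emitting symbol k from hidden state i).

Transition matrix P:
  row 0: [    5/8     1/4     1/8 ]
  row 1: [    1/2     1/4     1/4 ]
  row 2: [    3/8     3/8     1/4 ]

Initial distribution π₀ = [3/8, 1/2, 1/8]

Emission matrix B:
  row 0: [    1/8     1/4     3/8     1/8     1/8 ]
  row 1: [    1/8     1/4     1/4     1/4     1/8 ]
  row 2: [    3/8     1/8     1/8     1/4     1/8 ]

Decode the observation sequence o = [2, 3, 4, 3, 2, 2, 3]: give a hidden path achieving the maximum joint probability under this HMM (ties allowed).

t=0: δ = [1.406e-01, 1.250e-01, 1.562e-02]  (obs o_0=2)
t=1: δ = [1.099e-02, 8.789e-03, 7.812e-03]  ψ = [0, 0, 1]  (obs o_1=3)
t=2: δ = [8.583e-04, 3.662e-04, 2.747e-04]  ψ = [0, 2, 1]  (obs o_2=4)
t=3: δ = [6.706e-05, 5.364e-05, 2.682e-05]  ψ = [0, 0, 0]  (obs o_3=3)
t=4: δ = [1.572e-05, 4.191e-06, 1.676e-06]  ψ = [0, 0, 1]  (obs o_4=2)
t=5: δ = [3.683e-06, 9.823e-07, 2.456e-07]  ψ = [0, 0, 0]  (obs o_5=2)
t=6: δ = [2.878e-07, 2.302e-07, 1.151e-07]  ψ = [0, 0, 0]  (obs o_6=3)
backtrack: best end state = 0; path = [0, 0, 0, 0, 0, 0, 0]

path = [0, 0, 0, 0, 0, 0, 0]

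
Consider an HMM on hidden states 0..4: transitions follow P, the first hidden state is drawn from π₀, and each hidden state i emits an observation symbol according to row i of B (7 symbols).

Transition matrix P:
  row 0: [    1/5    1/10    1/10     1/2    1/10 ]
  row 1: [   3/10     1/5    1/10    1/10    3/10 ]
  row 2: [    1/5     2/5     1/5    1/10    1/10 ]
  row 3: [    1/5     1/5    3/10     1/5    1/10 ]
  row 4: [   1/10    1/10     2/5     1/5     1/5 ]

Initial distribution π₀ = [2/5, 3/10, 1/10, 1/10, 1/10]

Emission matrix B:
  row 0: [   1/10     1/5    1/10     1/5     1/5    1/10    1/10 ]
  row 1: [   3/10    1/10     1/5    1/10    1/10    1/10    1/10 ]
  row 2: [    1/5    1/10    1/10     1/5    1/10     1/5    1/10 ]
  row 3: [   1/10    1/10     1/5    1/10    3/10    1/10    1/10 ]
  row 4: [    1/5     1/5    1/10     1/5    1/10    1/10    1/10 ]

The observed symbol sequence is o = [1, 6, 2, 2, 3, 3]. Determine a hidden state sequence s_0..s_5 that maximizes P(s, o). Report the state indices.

path = [0, 3, 2, 1, 4, 2]

t=0: δ = [8.000e-02, 3.000e-02, 1.000e-02, 1.000e-02, 2.000e-02]  (obs o_0=1)
t=1: δ = [1.600e-03, 8.000e-04, 8.000e-04, 4.000e-03, 9.000e-04]  ψ = [0, 0, 0, 0, 1]  (obs o_1=6)
t=2: δ = [8.000e-05, 1.600e-04, 1.200e-04, 1.600e-04, 4.000e-05]  ψ = [3, 3, 3, 0, 3]  (obs o_2=2)
t=3: δ = [4.800e-06, 9.600e-06, 4.800e-06, 8.000e-06, 4.800e-06]  ψ = [1, 2, 3, 0, 1]  (obs o_3=2)
t=4: δ = [5.760e-07, 1.920e-07, 4.800e-07, 2.400e-07, 5.760e-07]  ψ = [1, 1, 3, 0, 1]  (obs o_4=3)
t=5: δ = [2.304e-08, 1.920e-08, 4.608e-08, 2.880e-08, 2.304e-08]  ψ = [0, 2, 4, 0, 4]  (obs o_5=3)
backtrack: best end state = 2; path = [0, 3, 2, 1, 4, 2]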